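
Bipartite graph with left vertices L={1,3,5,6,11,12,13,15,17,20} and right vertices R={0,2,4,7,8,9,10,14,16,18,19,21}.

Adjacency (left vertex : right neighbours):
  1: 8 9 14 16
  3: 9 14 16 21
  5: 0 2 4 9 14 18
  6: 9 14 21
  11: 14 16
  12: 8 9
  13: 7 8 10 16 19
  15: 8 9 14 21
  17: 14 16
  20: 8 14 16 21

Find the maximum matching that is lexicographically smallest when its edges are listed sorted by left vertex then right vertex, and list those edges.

|M| = 7 (so the lex-smallest maximum matching has 7 edges)
process left vertices in ascending order; for each, take the smallest-labelled available neighbour that still permits 7 edges overall, or leave it unmatched if none does
lex-smallest matching: {1-8, 3-9, 5-0, 6-14, 11-16, 13-7, 15-21}

Lex-smallest maximum matching: {(1,8), (3,9), (5,0), (6,14), (11,16), (13,7), (15,21)}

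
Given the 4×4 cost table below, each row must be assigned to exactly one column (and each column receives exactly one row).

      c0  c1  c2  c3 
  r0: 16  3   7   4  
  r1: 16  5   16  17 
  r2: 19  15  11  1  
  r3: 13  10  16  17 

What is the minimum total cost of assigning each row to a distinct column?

optimal assignment: row0→col2 (cost 7), row1→col1 (cost 5), row2→col3 (cost 1), row3→col0 (cost 13)
total = 7 + 5 + 1 + 13 = 26

Minimum assignment cost: 26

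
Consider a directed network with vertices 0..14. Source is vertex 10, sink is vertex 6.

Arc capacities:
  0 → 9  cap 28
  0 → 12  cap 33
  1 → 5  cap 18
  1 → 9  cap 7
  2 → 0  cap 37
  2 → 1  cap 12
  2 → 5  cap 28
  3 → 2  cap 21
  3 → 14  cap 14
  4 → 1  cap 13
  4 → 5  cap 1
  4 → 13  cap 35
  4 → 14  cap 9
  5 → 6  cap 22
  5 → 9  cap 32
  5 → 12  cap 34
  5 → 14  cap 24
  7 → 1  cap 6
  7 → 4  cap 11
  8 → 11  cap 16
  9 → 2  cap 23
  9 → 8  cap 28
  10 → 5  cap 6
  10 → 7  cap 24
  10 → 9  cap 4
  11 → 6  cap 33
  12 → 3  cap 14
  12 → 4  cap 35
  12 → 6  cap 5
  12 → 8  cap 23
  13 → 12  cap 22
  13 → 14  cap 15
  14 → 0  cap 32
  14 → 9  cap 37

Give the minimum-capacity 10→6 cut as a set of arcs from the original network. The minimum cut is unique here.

Min-cut arcs: {(7,1), (7,4), (10,5), (10,9)} (total capacity 27)

augment #1: 10→5→6 push 6
augment #2: 10→7→1→5→6 push 6
augment #3: 10→7→4→5→6 push 1
augment #4: 10→9→2→5→6 push 4
augment #5: 10→7→4→1→5→6 push 5
augment #6: 10→7→4→13→12→6 push 5
max flow = 27; residual-reachable set from 10 gives S-side
cut edges (S→T): {(7,1), (7,4), (10,5), (10,9)} total cap 27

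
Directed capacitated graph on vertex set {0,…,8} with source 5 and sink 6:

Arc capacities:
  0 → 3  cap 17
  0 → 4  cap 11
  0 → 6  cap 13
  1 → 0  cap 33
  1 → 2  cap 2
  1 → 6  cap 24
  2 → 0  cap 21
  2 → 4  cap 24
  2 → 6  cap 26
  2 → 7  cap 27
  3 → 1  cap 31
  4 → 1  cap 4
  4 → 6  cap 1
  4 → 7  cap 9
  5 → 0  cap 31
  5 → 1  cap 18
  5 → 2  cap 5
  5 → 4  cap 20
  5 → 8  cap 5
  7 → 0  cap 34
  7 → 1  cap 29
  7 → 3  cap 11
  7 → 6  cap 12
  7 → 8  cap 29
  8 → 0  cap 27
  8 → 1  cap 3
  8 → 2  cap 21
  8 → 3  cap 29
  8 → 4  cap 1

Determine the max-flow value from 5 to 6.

Maximum flow value: 59

augment #1: 5→0→6 bottleneck 13, total now 13
augment #2: 5→1→6 bottleneck 18, total now 31
augment #3: 5→2→6 bottleneck 5, total now 36
augment #4: 5→4→6 bottleneck 1, total now 37
augment #5: 5→4→1→6 bottleneck 4, total now 41
augment #6: 5→4→7→6 bottleneck 9, total now 50
augment #7: 5→8→1→6 bottleneck 2, total now 52
augment #8: 5→8→2→6 bottleneck 3, total now 55
augment #9: 5→0→3→1→2→6 bottleneck 2, total now 57
augment #10: 5→0→3→1→8→2→6 bottleneck 2, total now 59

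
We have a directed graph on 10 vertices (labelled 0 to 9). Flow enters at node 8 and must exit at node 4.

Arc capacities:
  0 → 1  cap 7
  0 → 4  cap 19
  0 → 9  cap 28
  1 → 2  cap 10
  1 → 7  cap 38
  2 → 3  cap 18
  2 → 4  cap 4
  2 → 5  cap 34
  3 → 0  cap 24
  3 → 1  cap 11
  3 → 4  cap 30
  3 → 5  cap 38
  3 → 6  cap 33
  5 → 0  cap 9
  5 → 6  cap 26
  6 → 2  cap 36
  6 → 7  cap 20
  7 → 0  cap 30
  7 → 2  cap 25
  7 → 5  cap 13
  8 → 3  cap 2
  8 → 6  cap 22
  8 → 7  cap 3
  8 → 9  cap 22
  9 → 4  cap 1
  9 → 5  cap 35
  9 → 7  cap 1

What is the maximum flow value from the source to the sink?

Maximum flow value: 44

augment #1: 8→3→4 bottleneck 2, total now 2
augment #2: 8→9→4 bottleneck 1, total now 3
augment #3: 8→6→2→4 bottleneck 4, total now 7
augment #4: 8→7→0→4 bottleneck 3, total now 10
augment #5: 8→6→2→3→4 bottleneck 18, total now 28
augment #6: 8→9→5→0→4 bottleneck 9, total now 37
augment #7: 8→9→7→0→4 bottleneck 1, total now 38
augment #8: 8→9→5→6→7→0→4 bottleneck 6, total now 44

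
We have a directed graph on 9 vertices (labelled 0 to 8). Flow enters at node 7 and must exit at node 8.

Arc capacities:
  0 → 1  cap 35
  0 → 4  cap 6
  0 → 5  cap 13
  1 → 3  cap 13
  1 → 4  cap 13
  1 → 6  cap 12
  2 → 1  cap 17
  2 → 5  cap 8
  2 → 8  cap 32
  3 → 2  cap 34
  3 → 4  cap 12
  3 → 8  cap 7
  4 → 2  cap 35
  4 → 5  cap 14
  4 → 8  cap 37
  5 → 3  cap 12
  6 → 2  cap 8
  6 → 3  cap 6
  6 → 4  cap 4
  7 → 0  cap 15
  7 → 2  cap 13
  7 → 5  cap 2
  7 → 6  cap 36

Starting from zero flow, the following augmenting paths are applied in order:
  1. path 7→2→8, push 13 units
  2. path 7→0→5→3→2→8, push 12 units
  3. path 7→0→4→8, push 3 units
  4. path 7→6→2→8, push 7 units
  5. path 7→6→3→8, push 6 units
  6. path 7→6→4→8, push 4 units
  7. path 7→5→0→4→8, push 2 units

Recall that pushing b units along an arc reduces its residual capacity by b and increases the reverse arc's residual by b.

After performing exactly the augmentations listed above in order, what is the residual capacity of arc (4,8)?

Residual capacity of (4,8): 28

after path 1 (7→2→8, push 13): res(4,8)=37
after path 2 (7→0→5→3→2→8, push 12): res(4,8)=37
after path 3 (7→0→4→8, push 3): res(4,8)=34
after path 4 (7→6→2→8, push 7): res(4,8)=34
after path 5 (7→6→3→8, push 6): res(4,8)=34
after path 6 (7→6→4→8, push 4): res(4,8)=30
after path 7 (7→5→0→4→8, push 2): res(4,8)=28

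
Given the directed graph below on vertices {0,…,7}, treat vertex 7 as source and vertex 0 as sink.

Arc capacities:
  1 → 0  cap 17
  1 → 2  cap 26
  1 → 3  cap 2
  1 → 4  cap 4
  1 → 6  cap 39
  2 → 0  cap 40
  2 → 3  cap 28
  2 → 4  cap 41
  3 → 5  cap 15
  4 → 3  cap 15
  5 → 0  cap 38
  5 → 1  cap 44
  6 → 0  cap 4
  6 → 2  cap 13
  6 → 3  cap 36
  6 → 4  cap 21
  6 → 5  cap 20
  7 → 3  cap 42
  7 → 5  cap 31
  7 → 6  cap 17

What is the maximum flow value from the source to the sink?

augment #1: 7→5→0 bottleneck 31, total now 31
augment #2: 7→6→0 bottleneck 4, total now 35
augment #3: 7→3→5→0 bottleneck 7, total now 42
augment #4: 7→6→2→0 bottleneck 13, total now 55
augment #5: 7→3→5→1→0 bottleneck 8, total now 63

Maximum flow value: 63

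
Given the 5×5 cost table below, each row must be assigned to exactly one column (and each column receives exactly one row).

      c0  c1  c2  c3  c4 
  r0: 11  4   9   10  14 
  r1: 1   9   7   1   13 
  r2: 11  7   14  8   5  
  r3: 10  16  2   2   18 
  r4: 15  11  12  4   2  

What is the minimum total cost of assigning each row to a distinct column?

optimal assignment: row0→col1 (cost 4), row1→col0 (cost 1), row2→col4 (cost 5), row3→col2 (cost 2), row4→col3 (cost 4)
total = 4 + 1 + 5 + 2 + 4 = 16

Minimum assignment cost: 16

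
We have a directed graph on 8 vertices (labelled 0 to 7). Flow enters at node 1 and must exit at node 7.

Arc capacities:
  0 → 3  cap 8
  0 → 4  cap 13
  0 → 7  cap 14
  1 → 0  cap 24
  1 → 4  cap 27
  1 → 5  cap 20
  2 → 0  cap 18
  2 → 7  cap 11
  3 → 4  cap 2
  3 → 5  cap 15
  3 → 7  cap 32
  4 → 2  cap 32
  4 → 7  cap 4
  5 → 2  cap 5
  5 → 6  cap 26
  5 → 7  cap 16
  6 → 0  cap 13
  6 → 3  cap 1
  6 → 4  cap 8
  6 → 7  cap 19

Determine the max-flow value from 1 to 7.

Maximum flow value: 57

augment #1: 1→0→7 bottleneck 14, total now 14
augment #2: 1→4→7 bottleneck 4, total now 18
augment #3: 1→5→7 bottleneck 16, total now 34
augment #4: 1→0→3→7 bottleneck 8, total now 42
augment #5: 1→4→2→7 bottleneck 11, total now 53
augment #6: 1→5→6→7 bottleneck 4, total now 57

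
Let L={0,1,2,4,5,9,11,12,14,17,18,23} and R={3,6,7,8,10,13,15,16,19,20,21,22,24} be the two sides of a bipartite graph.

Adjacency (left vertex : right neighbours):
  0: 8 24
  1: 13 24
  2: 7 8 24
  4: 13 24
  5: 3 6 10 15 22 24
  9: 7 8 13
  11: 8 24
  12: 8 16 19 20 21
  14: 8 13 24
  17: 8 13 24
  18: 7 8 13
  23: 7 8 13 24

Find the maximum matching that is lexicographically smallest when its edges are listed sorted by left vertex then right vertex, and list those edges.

|M| = 6 (so the lex-smallest maximum matching has 6 edges)
process left vertices in ascending order; for each, take the smallest-labelled available neighbour that still permits 6 edges overall, or leave it unmatched if none does
lex-smallest matching: {0-8, 1-13, 2-7, 4-24, 5-3, 12-16}

Lex-smallest maximum matching: {(0,8), (1,13), (2,7), (4,24), (5,3), (12,16)}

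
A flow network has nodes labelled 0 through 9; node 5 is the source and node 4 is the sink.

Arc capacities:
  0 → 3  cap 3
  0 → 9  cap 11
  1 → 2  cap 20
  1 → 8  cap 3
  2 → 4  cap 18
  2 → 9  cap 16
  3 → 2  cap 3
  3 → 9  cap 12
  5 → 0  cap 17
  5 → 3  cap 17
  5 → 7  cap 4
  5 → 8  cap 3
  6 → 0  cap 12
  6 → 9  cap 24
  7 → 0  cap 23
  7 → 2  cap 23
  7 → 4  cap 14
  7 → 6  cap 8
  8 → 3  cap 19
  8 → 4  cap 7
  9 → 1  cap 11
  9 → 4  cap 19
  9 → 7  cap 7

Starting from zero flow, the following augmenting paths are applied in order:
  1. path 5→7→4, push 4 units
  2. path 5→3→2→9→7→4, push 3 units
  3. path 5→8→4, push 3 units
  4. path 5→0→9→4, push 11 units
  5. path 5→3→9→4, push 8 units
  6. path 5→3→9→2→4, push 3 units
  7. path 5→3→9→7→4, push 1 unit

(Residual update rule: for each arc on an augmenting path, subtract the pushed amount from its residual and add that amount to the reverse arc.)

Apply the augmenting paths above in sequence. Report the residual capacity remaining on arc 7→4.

Residual capacity of (7,4): 6

after path 1 (5→7→4, push 4): res(7,4)=10
after path 2 (5→3→2→9→7→4, push 3): res(7,4)=7
after path 3 (5→8→4, push 3): res(7,4)=7
after path 4 (5→0→9→4, push 11): res(7,4)=7
after path 5 (5→3→9→4, push 8): res(7,4)=7
after path 6 (5→3→9→2→4, push 3): res(7,4)=7
after path 7 (5→3→9→7→4, push 1): res(7,4)=6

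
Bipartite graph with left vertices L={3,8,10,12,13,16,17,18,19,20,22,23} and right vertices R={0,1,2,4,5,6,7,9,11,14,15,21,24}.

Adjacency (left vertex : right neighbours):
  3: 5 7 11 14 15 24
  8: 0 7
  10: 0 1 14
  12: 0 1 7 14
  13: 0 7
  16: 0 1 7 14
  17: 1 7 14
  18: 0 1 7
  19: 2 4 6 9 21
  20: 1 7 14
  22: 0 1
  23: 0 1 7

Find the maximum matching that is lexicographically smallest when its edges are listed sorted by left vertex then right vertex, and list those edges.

|M| = 6 (so the lex-smallest maximum matching has 6 edges)
process left vertices in ascending order; for each, take the smallest-labelled available neighbour that still permits 6 edges overall, or leave it unmatched if none does
lex-smallest matching: {3-5, 8-0, 10-1, 12-7, 16-14, 19-2}

Lex-smallest maximum matching: {(3,5), (8,0), (10,1), (12,7), (16,14), (19,2)}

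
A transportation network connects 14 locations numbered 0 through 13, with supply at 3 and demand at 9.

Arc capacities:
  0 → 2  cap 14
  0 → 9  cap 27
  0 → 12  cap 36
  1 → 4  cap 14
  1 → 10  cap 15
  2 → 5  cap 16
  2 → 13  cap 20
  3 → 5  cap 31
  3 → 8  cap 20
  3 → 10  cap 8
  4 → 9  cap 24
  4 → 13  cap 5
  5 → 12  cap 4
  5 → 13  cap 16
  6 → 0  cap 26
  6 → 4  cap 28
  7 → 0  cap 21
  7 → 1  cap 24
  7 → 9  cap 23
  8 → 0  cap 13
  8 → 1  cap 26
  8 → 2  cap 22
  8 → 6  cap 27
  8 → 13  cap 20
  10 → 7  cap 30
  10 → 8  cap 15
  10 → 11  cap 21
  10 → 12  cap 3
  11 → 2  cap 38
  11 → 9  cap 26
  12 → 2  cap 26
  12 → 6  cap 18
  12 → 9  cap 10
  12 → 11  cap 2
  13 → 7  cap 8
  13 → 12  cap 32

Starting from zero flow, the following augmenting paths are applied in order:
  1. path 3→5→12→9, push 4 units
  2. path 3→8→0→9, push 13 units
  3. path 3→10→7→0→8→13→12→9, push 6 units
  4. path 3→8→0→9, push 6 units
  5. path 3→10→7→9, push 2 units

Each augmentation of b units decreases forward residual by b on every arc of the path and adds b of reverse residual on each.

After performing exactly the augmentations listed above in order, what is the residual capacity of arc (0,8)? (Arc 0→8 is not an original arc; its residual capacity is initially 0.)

Residual capacity of (0,8): 13

after path 1 (3→5→12→9, push 4): res(0,8)=0
after path 2 (3→8→0→9, push 13): res(0,8)=13
after path 3 (3→10→7→0→8→13→12→9, push 6): res(0,8)=7
after path 4 (3→8→0→9, push 6): res(0,8)=13
after path 5 (3→10→7→9, push 2): res(0,8)=13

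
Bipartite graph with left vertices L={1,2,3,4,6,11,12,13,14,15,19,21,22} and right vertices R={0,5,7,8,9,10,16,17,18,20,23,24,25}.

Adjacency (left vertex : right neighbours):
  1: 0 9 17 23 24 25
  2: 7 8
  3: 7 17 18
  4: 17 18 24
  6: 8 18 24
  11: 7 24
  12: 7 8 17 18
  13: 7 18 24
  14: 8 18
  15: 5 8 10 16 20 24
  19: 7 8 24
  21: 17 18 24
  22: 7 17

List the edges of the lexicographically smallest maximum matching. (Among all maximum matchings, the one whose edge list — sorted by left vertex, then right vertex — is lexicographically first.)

|M| = 7 (so the lex-smallest maximum matching has 7 edges)
process left vertices in ascending order; for each, take the smallest-labelled available neighbour that still permits 7 edges overall, or leave it unmatched if none does
lex-smallest matching: {1-0, 2-7, 3-17, 4-18, 6-8, 11-24, 15-5}

Lex-smallest maximum matching: {(1,0), (2,7), (3,17), (4,18), (6,8), (11,24), (15,5)}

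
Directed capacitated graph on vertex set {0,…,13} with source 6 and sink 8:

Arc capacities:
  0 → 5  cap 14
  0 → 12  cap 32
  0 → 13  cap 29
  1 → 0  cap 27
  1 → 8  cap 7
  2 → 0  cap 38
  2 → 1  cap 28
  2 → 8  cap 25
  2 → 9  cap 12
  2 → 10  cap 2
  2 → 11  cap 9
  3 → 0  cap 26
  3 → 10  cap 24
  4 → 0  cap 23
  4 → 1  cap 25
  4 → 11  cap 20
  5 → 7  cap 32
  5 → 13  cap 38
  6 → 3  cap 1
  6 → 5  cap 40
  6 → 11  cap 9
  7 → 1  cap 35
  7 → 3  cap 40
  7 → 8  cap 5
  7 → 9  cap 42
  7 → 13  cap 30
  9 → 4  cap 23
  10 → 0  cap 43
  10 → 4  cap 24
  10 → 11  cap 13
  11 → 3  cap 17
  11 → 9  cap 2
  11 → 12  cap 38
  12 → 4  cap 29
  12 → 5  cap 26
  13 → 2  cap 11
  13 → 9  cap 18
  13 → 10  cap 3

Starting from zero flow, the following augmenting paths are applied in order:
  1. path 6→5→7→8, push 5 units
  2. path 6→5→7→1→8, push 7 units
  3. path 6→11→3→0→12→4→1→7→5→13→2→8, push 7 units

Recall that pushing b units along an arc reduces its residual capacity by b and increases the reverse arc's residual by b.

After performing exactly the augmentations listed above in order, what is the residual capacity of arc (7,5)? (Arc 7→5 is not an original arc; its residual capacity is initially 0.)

Residual capacity of (7,5): 5

after path 1 (6→5→7→8, push 5): res(7,5)=5
after path 2 (6→5→7→1→8, push 7): res(7,5)=12
after path 3 (6→11→3→0→12→4→1→7→5→13→2→8, push 7): res(7,5)=5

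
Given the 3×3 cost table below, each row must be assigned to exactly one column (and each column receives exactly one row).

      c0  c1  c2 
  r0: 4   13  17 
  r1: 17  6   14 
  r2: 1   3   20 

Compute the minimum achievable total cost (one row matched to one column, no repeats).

optimal assignment: row0→col0 (cost 4), row1→col2 (cost 14), row2→col1 (cost 3)
total = 4 + 14 + 3 = 21

Minimum assignment cost: 21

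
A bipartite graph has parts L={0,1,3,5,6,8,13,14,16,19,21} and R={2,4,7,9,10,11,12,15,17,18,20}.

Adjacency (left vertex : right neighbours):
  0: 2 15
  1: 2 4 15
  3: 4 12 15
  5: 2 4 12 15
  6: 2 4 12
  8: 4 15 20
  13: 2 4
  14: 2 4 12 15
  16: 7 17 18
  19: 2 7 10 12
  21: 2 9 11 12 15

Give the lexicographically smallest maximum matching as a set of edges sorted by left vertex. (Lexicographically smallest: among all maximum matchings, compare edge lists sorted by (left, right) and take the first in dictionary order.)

|M| = 8 (so the lex-smallest maximum matching has 8 edges)
process left vertices in ascending order; for each, take the smallest-labelled available neighbour that still permits 8 edges overall, or leave it unmatched if none does
lex-smallest matching: {0-2, 1-4, 3-12, 5-15, 8-20, 16-7, 19-10, 21-9}

Lex-smallest maximum matching: {(0,2), (1,4), (3,12), (5,15), (8,20), (16,7), (19,10), (21,9)}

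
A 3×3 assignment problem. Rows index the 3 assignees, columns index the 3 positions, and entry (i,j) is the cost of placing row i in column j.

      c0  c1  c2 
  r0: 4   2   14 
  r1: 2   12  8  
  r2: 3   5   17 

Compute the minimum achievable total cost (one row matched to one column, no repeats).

Minimum assignment cost: 13

optimal assignment: row0→col1 (cost 2), row1→col2 (cost 8), row2→col0 (cost 3)
total = 2 + 8 + 3 = 13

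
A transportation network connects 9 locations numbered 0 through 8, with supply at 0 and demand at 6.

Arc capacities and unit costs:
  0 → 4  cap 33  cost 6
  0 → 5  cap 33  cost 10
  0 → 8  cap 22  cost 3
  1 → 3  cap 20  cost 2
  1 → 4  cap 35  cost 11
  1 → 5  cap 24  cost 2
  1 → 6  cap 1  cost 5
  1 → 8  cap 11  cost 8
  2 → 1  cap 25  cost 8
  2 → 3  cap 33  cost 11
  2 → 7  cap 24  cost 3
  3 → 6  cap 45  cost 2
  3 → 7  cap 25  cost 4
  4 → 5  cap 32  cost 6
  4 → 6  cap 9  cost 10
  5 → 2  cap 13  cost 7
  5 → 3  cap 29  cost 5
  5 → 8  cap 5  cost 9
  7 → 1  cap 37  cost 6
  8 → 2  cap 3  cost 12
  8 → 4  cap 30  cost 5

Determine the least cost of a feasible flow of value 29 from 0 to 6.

Minimum cost for 29 units: 484

shortest-cost path #1: 0→4→6 push 9 @ unit cost 16 (adds 144)
shortest-cost path #2: 0→5→3→6 push 20 @ unit cost 17 (adds 340)
total cost = 484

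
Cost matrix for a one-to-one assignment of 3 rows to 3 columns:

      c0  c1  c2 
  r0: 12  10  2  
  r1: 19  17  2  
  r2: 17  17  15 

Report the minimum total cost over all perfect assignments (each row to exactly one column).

Minimum assignment cost: 29

optimal assignment: row0→col1 (cost 10), row1→col2 (cost 2), row2→col0 (cost 17)
total = 10 + 2 + 17 = 29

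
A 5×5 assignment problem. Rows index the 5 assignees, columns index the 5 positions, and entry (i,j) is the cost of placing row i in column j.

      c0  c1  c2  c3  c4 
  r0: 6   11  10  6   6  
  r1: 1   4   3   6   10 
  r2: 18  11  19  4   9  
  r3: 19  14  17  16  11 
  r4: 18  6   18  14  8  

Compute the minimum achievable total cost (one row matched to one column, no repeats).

Minimum assignment cost: 30

optimal assignment: row0→col0 (cost 6), row1→col2 (cost 3), row2→col3 (cost 4), row3→col4 (cost 11), row4→col1 (cost 6)
total = 6 + 3 + 4 + 11 + 6 = 30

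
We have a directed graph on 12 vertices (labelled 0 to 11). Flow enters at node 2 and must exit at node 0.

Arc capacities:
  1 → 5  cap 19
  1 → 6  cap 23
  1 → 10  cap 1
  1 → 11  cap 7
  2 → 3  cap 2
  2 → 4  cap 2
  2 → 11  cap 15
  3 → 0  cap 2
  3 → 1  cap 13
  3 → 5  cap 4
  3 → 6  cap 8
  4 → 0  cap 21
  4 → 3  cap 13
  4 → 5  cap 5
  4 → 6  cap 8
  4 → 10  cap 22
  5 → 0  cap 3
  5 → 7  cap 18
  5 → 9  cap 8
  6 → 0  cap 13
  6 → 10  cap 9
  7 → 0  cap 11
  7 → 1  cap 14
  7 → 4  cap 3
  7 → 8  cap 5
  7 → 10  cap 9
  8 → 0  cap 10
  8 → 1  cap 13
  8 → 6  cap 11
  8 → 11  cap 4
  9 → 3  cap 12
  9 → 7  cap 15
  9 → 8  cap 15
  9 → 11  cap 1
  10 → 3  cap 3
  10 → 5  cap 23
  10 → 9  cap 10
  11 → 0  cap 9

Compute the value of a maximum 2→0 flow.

augment #1: 2→3→0 bottleneck 2, total now 2
augment #2: 2→4→0 bottleneck 2, total now 4
augment #3: 2→11→0 bottleneck 9, total now 13

Maximum flow value: 13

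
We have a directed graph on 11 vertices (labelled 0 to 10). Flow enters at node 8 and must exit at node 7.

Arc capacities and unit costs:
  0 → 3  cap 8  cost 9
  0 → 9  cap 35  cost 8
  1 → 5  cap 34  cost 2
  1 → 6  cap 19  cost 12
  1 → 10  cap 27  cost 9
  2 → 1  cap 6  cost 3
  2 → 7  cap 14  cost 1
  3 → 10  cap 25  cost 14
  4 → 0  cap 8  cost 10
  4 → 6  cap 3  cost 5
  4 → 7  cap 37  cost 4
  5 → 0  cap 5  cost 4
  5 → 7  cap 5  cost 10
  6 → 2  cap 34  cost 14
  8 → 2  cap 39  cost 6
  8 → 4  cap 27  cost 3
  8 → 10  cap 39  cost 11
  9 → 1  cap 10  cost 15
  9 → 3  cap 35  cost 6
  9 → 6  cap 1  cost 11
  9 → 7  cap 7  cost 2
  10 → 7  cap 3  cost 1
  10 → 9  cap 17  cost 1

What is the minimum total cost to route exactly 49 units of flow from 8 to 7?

shortest-cost path #1: 8→2→7 push 14 @ unit cost 7 (adds 98)
shortest-cost path #2: 8→4→7 push 27 @ unit cost 7 (adds 189)
shortest-cost path #3: 8→10→7 push 3 @ unit cost 12 (adds 36)
shortest-cost path #4: 8→10→9→7 push 5 @ unit cost 14 (adds 70)
total cost = 393

Minimum cost for 49 units: 393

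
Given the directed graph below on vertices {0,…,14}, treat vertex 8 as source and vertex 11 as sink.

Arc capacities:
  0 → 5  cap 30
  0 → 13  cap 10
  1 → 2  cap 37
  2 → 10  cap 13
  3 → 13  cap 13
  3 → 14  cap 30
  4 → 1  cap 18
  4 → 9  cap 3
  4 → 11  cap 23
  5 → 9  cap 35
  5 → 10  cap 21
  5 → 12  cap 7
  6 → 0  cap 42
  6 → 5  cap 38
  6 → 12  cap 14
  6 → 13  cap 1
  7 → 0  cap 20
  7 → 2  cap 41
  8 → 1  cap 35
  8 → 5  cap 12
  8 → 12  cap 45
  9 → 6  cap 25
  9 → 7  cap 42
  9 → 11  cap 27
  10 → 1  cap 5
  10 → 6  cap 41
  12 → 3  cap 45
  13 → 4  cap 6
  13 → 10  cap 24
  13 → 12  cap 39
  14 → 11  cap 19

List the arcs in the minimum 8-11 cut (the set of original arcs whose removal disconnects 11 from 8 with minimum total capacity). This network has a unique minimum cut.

augment #1: 8→5→9→11 push 12
augment #2: 8→12→3→14→11 push 19
augment #3: 8→12→3→13→4→11 push 6
augment #4: 8→1→2→10→6→5→9→11 push 13
augment #5: 8→12→3→13→10→6→5→9→11 push 2
max flow = 52; residual-reachable set from 8 gives S-side
cut edges (S→T): {(9,11), (13,4), (14,11)} total cap 52

Min-cut arcs: {(9,11), (13,4), (14,11)} (total capacity 52)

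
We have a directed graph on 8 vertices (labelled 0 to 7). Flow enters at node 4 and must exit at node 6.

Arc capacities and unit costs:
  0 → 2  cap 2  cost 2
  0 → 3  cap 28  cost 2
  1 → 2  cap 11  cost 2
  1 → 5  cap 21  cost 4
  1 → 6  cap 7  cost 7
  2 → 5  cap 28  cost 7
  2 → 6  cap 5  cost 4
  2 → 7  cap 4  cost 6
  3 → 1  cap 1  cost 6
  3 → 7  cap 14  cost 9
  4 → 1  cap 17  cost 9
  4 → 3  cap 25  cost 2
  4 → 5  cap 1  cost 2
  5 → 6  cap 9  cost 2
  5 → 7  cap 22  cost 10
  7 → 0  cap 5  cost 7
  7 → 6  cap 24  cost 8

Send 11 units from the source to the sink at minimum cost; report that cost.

shortest-cost path #1: 4→5→6 push 1 @ unit cost 4 (adds 4)
shortest-cost path #2: 4→3→1→2→6 push 1 @ unit cost 14 (adds 14)
shortest-cost path #3: 4→1→2→6 push 4 @ unit cost 15 (adds 60)
shortest-cost path #4: 4→1→5→6 push 5 @ unit cost 15 (adds 75)
total cost = 153

Minimum cost for 11 units: 153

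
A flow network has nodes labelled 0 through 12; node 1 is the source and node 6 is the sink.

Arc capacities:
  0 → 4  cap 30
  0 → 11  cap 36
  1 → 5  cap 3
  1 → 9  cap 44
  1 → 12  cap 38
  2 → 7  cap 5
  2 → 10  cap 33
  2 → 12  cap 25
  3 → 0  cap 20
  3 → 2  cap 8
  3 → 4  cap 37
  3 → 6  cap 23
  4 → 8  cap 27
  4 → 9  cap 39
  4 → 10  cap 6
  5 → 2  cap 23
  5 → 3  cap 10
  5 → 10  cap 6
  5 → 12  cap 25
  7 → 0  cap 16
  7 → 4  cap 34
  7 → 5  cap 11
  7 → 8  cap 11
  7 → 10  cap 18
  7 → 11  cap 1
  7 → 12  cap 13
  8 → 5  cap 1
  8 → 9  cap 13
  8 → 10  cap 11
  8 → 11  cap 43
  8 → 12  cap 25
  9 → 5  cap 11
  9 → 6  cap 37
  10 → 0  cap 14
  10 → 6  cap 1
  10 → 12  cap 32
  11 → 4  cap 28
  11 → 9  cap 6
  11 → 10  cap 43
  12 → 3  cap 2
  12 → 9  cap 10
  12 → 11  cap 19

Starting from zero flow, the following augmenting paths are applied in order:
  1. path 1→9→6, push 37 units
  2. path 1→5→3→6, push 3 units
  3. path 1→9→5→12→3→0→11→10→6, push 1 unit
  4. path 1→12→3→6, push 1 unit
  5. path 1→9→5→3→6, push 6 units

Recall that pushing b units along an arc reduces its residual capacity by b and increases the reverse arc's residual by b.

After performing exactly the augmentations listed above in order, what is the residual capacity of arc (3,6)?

after path 1 (1→9→6, push 37): res(3,6)=23
after path 2 (1→5→3→6, push 3): res(3,6)=20
after path 3 (1→9→5→12→3→0→11→10→6, push 1): res(3,6)=20
after path 4 (1→12→3→6, push 1): res(3,6)=19
after path 5 (1→9→5→3→6, push 6): res(3,6)=13

Residual capacity of (3,6): 13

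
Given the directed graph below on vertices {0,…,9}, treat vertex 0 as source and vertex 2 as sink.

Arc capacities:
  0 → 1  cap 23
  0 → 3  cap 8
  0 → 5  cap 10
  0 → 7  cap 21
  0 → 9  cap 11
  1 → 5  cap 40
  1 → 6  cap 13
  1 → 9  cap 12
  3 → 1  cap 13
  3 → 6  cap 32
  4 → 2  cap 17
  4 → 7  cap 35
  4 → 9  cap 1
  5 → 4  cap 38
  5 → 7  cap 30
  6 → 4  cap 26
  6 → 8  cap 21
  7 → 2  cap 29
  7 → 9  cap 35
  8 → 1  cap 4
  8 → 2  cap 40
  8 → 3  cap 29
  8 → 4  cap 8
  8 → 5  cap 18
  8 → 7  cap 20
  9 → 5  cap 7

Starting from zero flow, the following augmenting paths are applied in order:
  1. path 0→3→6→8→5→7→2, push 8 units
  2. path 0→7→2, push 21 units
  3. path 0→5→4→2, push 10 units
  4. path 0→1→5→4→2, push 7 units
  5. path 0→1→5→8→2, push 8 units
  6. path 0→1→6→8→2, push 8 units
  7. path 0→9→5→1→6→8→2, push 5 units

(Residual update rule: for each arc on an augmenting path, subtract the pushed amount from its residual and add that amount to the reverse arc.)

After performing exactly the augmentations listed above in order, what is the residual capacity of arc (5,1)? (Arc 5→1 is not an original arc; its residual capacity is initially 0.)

after path 1 (0→3→6→8→5→7→2, push 8): res(5,1)=0
after path 2 (0→7→2, push 21): res(5,1)=0
after path 3 (0→5→4→2, push 10): res(5,1)=0
after path 4 (0→1→5→4→2, push 7): res(5,1)=7
after path 5 (0→1→5→8→2, push 8): res(5,1)=15
after path 6 (0→1→6→8→2, push 8): res(5,1)=15
after path 7 (0→9→5→1→6→8→2, push 5): res(5,1)=10

Residual capacity of (5,1): 10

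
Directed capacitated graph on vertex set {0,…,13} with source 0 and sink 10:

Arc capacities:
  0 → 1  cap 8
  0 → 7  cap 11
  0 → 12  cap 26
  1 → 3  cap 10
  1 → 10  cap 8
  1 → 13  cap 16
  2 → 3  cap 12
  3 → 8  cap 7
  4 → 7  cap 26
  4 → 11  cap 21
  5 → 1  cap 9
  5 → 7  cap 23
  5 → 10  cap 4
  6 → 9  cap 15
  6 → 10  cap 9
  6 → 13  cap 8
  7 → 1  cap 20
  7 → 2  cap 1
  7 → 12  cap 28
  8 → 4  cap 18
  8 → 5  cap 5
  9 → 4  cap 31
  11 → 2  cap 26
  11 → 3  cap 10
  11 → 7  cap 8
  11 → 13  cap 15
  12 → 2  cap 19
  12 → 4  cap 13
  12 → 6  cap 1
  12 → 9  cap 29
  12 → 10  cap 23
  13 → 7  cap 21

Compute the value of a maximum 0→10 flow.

augment #1: 0→1→10 bottleneck 8, total now 8
augment #2: 0→12→10 bottleneck 23, total now 31
augment #3: 0→12→6→10 bottleneck 1, total now 32
augment #4: 0→7→1→3→8→5→10 bottleneck 4, total now 36

Maximum flow value: 36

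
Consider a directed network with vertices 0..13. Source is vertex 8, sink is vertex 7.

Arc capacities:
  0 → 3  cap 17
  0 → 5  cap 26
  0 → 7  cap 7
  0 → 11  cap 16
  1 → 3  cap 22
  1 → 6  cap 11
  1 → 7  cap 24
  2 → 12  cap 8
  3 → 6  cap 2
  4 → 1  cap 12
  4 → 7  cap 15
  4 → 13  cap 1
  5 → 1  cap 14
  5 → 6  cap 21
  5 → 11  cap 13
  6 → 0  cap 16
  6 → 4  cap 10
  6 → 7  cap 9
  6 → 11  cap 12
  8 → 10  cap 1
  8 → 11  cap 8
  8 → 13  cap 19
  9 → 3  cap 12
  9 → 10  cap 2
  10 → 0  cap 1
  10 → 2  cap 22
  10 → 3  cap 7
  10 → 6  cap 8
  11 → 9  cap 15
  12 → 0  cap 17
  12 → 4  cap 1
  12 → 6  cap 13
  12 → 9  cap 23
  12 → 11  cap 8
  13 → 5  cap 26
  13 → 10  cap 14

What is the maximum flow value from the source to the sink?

augment #1: 8→10→0→7 bottleneck 1, total now 1
augment #2: 8→13→5→1→7 bottleneck 14, total now 15
augment #3: 8→13→5→6→7 bottleneck 5, total now 20
augment #4: 8→11→9→3→6→7 bottleneck 2, total now 22
augment #5: 8→11→9→10→6→7 bottleneck 2, total now 24

Maximum flow value: 24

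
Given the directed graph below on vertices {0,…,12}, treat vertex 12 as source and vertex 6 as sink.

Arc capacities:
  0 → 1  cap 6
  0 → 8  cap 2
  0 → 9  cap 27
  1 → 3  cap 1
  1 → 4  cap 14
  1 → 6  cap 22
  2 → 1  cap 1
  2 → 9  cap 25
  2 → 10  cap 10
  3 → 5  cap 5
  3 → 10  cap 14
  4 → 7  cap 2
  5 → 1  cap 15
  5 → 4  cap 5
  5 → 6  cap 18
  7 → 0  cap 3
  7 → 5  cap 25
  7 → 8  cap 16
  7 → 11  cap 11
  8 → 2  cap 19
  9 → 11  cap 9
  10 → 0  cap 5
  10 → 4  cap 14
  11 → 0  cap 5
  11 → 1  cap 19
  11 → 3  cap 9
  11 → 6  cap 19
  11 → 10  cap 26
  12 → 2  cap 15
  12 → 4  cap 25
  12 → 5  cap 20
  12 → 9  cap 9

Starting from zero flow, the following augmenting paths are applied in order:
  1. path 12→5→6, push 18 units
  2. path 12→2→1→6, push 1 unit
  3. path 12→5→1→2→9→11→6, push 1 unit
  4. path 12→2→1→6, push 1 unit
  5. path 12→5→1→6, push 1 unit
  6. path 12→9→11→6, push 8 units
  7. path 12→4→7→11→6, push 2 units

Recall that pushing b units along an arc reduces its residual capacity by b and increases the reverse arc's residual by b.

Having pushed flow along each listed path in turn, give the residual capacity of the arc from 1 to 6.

Residual capacity of (1,6): 19

after path 1 (12→5→6, push 18): res(1,6)=22
after path 2 (12→2→1→6, push 1): res(1,6)=21
after path 3 (12→5→1→2→9→11→6, push 1): res(1,6)=21
after path 4 (12→2→1→6, push 1): res(1,6)=20
after path 5 (12→5→1→6, push 1): res(1,6)=19
after path 6 (12→9→11→6, push 8): res(1,6)=19
after path 7 (12→4→7→11→6, push 2): res(1,6)=19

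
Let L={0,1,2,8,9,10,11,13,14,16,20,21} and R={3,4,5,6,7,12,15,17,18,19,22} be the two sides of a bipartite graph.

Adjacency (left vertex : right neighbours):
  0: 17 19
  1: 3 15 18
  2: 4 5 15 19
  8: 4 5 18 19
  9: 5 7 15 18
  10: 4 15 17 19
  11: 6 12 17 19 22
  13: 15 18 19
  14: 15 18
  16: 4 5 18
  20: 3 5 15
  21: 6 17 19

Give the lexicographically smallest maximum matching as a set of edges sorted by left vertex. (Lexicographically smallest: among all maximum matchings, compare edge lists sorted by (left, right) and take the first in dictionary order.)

Lex-smallest maximum matching: {(0,17), (1,3), (2,4), (8,5), (9,7), (10,15), (11,12), (13,19), (14,18), (21,6)}

|M| = 10 (so the lex-smallest maximum matching has 10 edges)
process left vertices in ascending order; for each, take the smallest-labelled available neighbour that still permits 10 edges overall, or leave it unmatched if none does
lex-smallest matching: {0-17, 1-3, 2-4, 8-5, 9-7, 10-15, 11-12, 13-19, 14-18, 21-6}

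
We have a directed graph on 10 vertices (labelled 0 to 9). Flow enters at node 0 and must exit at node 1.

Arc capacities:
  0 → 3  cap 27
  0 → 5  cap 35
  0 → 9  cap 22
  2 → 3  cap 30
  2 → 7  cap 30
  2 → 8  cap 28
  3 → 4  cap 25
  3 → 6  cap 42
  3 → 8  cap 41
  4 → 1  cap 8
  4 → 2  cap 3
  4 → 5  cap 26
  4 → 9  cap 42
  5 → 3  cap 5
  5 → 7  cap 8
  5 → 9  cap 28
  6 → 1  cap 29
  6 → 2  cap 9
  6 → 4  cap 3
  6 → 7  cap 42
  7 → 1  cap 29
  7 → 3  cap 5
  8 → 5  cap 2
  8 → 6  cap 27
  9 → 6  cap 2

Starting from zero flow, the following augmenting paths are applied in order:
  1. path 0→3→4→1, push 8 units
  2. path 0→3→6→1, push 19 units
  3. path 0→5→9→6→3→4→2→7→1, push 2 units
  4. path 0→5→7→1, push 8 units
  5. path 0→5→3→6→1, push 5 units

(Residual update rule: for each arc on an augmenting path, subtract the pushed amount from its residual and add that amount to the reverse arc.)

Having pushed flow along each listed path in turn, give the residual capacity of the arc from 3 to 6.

after path 1 (0→3→4→1, push 8): res(3,6)=42
after path 2 (0→3→6→1, push 19): res(3,6)=23
after path 3 (0→5→9→6→3→4→2→7→1, push 2): res(3,6)=25
after path 4 (0→5→7→1, push 8): res(3,6)=25
after path 5 (0→5→3→6→1, push 5): res(3,6)=20

Residual capacity of (3,6): 20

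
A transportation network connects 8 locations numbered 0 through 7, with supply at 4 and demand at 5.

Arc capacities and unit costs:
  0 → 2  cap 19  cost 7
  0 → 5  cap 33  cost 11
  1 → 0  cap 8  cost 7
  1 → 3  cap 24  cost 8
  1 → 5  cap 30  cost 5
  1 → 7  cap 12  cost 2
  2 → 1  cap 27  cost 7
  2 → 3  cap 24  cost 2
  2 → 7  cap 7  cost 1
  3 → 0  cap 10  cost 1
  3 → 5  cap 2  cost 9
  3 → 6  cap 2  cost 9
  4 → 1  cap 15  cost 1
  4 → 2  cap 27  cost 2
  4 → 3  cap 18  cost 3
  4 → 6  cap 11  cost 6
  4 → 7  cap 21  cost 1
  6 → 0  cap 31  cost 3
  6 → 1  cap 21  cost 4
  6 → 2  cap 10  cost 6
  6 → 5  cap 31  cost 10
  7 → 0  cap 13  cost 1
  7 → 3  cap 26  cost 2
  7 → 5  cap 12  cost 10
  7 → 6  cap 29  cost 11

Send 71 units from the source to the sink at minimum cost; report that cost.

Minimum cost for 71 units: 847

shortest-cost path #1: 4→1→5 push 15 @ unit cost 6 (adds 90)
shortest-cost path #2: 4→7→5 push 12 @ unit cost 11 (adds 132)
shortest-cost path #3: 4→3→5 push 2 @ unit cost 12 (adds 24)
shortest-cost path #4: 4→7→0→5 push 9 @ unit cost 13 (adds 117)
shortest-cost path #5: 4→2→1→5 push 15 @ unit cost 14 (adds 210)
shortest-cost path #6: 4→3→0→5 push 10 @ unit cost 15 (adds 150)
shortest-cost path #7: 4→2→7→0→5 push 4 @ unit cost 15 (adds 60)
shortest-cost path #8: 4→6→5 push 4 @ unit cost 16 (adds 64)
total cost = 847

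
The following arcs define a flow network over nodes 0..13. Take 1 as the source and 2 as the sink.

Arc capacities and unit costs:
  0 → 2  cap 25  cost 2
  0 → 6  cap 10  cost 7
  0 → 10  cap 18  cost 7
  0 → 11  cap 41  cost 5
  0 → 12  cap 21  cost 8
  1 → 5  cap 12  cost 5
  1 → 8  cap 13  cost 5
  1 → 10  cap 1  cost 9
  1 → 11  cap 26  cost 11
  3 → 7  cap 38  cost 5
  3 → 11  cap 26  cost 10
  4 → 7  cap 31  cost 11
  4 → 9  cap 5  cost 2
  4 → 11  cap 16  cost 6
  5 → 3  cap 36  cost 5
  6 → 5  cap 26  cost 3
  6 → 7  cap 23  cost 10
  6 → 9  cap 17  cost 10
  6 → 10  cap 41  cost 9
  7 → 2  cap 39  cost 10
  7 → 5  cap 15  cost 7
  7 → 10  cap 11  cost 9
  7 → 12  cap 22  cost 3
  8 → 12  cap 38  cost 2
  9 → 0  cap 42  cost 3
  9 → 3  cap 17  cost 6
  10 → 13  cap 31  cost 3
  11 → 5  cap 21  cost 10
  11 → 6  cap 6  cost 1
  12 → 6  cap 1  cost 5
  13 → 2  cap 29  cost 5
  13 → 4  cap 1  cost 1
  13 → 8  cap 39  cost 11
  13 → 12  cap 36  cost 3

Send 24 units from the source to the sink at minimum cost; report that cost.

shortest-cost path #1: 1→10→13→2 push 1 @ unit cost 17 (adds 17)
shortest-cost path #2: 1→5→3→7→2 push 12 @ unit cost 25 (adds 300)
shortest-cost path #3: 1→11→6→9→0→2 push 6 @ unit cost 27 (adds 162)
shortest-cost path #4: 1→8→12→6→9→0→2 push 1 @ unit cost 27 (adds 27)
shortest-cost path #5: 1→11→5→3→7→2 push 4 @ unit cost 41 (adds 164)
total cost = 670

Minimum cost for 24 units: 670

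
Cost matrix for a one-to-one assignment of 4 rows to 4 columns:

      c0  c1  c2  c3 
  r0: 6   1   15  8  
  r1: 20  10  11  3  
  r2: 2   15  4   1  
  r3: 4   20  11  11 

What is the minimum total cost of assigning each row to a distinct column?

Minimum assignment cost: 12

optimal assignment: row0→col1 (cost 1), row1→col3 (cost 3), row2→col2 (cost 4), row3→col0 (cost 4)
total = 1 + 3 + 4 + 4 = 12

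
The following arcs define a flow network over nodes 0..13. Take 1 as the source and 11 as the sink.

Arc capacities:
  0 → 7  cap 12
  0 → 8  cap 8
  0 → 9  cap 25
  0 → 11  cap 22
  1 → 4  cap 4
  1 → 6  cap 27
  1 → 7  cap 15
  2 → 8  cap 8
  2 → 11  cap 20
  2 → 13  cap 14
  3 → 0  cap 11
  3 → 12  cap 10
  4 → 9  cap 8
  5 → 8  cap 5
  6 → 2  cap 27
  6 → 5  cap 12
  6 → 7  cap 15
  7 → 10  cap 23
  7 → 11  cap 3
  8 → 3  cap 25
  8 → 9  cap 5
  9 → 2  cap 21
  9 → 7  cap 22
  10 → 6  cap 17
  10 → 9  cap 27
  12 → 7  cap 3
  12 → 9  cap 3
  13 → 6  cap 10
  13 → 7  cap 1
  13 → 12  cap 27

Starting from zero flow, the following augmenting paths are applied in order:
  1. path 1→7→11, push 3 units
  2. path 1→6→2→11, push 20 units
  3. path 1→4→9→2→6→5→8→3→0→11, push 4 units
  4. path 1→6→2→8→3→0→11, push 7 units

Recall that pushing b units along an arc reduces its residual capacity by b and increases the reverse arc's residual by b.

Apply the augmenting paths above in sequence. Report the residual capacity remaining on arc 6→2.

Residual capacity of (6,2): 4

after path 1 (1→7→11, push 3): res(6,2)=27
after path 2 (1→6→2→11, push 20): res(6,2)=7
after path 3 (1→4→9→2→6→5→8→3→0→11, push 4): res(6,2)=11
after path 4 (1→6→2→8→3→0→11, push 7): res(6,2)=4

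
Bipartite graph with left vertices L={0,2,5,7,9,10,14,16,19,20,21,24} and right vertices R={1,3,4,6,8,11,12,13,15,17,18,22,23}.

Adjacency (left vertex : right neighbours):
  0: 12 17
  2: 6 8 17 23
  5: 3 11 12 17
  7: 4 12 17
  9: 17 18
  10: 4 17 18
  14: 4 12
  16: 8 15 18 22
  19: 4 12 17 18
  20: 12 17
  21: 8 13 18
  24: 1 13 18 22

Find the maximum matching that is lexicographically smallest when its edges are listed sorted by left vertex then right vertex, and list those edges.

Lex-smallest maximum matching: {(0,12), (2,6), (5,3), (7,4), (9,17), (10,18), (16,8), (21,13), (24,1)}

|M| = 9 (so the lex-smallest maximum matching has 9 edges)
process left vertices in ascending order; for each, take the smallest-labelled available neighbour that still permits 9 edges overall, or leave it unmatched if none does
lex-smallest matching: {0-12, 2-6, 5-3, 7-4, 9-17, 10-18, 16-8, 21-13, 24-1}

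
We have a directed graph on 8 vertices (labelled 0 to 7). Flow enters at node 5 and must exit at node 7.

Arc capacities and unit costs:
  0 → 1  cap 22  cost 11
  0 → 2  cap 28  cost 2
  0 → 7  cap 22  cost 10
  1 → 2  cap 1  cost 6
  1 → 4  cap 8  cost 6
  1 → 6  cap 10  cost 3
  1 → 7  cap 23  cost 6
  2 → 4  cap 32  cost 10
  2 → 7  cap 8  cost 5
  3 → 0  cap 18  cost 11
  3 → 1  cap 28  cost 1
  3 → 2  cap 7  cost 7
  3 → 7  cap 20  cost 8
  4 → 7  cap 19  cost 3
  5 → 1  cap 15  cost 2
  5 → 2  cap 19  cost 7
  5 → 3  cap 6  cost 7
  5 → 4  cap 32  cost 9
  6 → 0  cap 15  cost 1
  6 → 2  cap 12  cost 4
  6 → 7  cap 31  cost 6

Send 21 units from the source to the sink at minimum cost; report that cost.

Minimum cost for 21 units: 192

shortest-cost path #1: 5→1→7 push 15 @ unit cost 8 (adds 120)
shortest-cost path #2: 5→2→7 push 6 @ unit cost 12 (adds 72)
total cost = 192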